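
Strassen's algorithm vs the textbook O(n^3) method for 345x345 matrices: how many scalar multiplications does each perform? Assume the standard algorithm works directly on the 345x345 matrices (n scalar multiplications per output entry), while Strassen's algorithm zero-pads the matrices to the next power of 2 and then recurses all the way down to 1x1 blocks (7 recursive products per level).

Matrix multiplication for 345x345 matrices:

Strassen's algorithm requires power-of-2 dimensions. Pad 345x345 to 512x512 (next power of 2).

Standard algorithm: 345^3 = 41063625 multiplications
Strassen's algorithm: 7^(log2(512)) = 7^9 = 40353607 multiplications
Savings: 41063625 - 40353607 = 710018 multiplications

Standard: 41063625 multiplications (345^3). Strassen: 40353607 multiplications (7^9, after padding to 512x512). Strassen reduces 8 recursive multiplications to 7 at each level.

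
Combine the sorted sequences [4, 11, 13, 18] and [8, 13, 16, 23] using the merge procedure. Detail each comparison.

Merging process:

Compare 4 vs 8: take 4 from left. Merged: [4]
Compare 11 vs 8: take 8 from right. Merged: [4, 8]
Compare 11 vs 13: take 11 from left. Merged: [4, 8, 11]
Compare 13 vs 13: take 13 from left. Merged: [4, 8, 11, 13]
Compare 18 vs 13: take 13 from right. Merged: [4, 8, 11, 13, 13]
Compare 18 vs 16: take 16 from right. Merged: [4, 8, 11, 13, 13, 16]
Compare 18 vs 23: take 18 from left. Merged: [4, 8, 11, 13, 13, 16, 18]
Append remaining from right: [23]. Merged: [4, 8, 11, 13, 13, 16, 18, 23]

Final merged array: [4, 8, 11, 13, 13, 16, 18, 23]
Total comparisons: 7

The merged array is [4, 8, 11, 13, 13, 16, 18, 23], requiring 7 comparisons. The merge step runs in O(n) time where n is the total number of elements.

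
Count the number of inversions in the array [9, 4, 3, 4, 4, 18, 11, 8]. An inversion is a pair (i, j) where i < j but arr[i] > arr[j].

Finding inversions in [9, 4, 3, 4, 4, 18, 11, 8]:

(0, 1): arr[0]=9 > arr[1]=4
(0, 2): arr[0]=9 > arr[2]=3
(0, 3): arr[0]=9 > arr[3]=4
(0, 4): arr[0]=9 > arr[4]=4
(0, 7): arr[0]=9 > arr[7]=8
(1, 2): arr[1]=4 > arr[2]=3
(5, 6): arr[5]=18 > arr[6]=11
(5, 7): arr[5]=18 > arr[7]=8
(6, 7): arr[6]=11 > arr[7]=8

Total inversions: 9

The array has 9 inversion(s): (0,1), (0,2), (0,3), (0,4), (0,7), (1,2), (5,6), (5,7), (6,7). Each pair (i,j) satisfies i < j and arr[i] > arr[j].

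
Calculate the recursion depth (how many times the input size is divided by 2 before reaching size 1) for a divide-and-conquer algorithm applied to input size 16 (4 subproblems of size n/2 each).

For divide and conquer with division factor 2:

Problem sizes at each level:
Level 0: 16
Level 1: 8
Level 2: 4
Level 3: 2
Level 4: 1

The root is level 0 and the size-1 base case is level 4 (the tree spans levels 0 through 4, i.e. 5 levels counting the root), so the depth is the number of divisions: log_2(16) = 4

The recursion tree depth is log_2(16) = 4. At each level, the problem size is divided by 2, so it takes 4 divisions to reduce to a base case of size 1. The algorithm makes 4 recursive calls at each level.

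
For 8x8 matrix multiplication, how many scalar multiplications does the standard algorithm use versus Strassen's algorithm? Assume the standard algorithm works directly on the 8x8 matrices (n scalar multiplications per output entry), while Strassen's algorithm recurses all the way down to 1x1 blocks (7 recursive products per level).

Matrix multiplication for 8x8 matrices:

Standard algorithm: 8^3 = 512 multiplications
Strassen's algorithm: 7^(log2(8)) = 7^3 = 343 multiplications
Savings: 512 - 343 = 169 multiplications

Standard: 512 multiplications (8^3). Strassen: 343 multiplications (7^3). Strassen reduces 8 recursive multiplications to 7 at each level.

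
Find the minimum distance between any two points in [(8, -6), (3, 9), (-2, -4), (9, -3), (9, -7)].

Computing all pairwise distances among 5 points:

d((8, -6), (3, 9)) = 15.8114
d((8, -6), (-2, -4)) = 10.198
d((8, -6), (9, -3)) = 3.1623
d((8, -6), (9, -7)) = 1.4142 <-- minimum
d((3, 9), (-2, -4)) = 13.9284
d((3, 9), (9, -3)) = 13.4164
d((3, 9), (9, -7)) = 17.088
d((-2, -4), (9, -3)) = 11.0454
d((-2, -4), (9, -7)) = 11.4018
d((9, -3), (9, -7)) = 4.0

Closest pair: (8, -6) and (9, -7) with distance 1.4142

The closest pair is (8, -6) and (9, -7) with Euclidean distance 1.4142. For 5 points, brute-force pairwise comparison is shown above. For large n, the divide-and-conquer algorithm (sort by x, recurse on halves, check the dividing strip) achieves O(n log n).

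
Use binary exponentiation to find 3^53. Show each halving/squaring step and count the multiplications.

Computing 3^53 by squaring (build up from 3^1; each line after the first costs one multiplication):

3^1 = 3
3^2 = (3^1)^2 = 3^2 = 9
3^3 = 3 * 3^2 = 3 * 9 = 27
3^6 = (3^3)^2 = 27^2 = 729
3^12 = (3^6)^2 = 729^2 = 531441
3^13 = 3 * 3^12 = 3 * 531441 = 1594323
3^26 = (3^13)^2 = 1594323^2 = 2541865828329
3^52 = (3^26)^2 = 2541865828329^2 = 6461081889226673298932241
3^53 = 3 * 3^52 = 3 * 6461081889226673298932241 = 19383245667680019896796723

Result: 19383245667680019896796723
Multiplications needed: 8 (8 lines after 3^1)

3^53 = 19383245667680019896796723. Using exponentiation by squaring, this requires 8 multiplications. The key idea: if the exponent is even, square the half-power; if odd, multiply by the base once.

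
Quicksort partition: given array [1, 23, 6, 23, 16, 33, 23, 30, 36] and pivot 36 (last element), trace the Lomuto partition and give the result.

Lomuto partition with pivot = 36:

Initial array: [1, 23, 6, 23, 16, 33, 23, 30, 36]

arr[0]=1 <= 36: swap with position 0, array becomes [1, 23, 6, 23, 16, 33, 23, 30, 36]
arr[1]=23 <= 36: swap with position 1, array becomes [1, 23, 6, 23, 16, 33, 23, 30, 36]
arr[2]=6 <= 36: swap with position 2, array becomes [1, 23, 6, 23, 16, 33, 23, 30, 36]
arr[3]=23 <= 36: swap with position 3, array becomes [1, 23, 6, 23, 16, 33, 23, 30, 36]
arr[4]=16 <= 36: swap with position 4, array becomes [1, 23, 6, 23, 16, 33, 23, 30, 36]
arr[5]=33 <= 36: swap with position 5, array becomes [1, 23, 6, 23, 16, 33, 23, 30, 36]
arr[6]=23 <= 36: swap with position 6, array becomes [1, 23, 6, 23, 16, 33, 23, 30, 36]
arr[7]=30 <= 36: swap with position 7, array becomes [1, 23, 6, 23, 16, 33, 23, 30, 36]

Place pivot at position 8: [1, 23, 6, 23, 16, 33, 23, 30, 36]
Pivot position: 8

After partitioning with pivot 36, the array becomes [1, 23, 6, 23, 16, 33, 23, 30, 36]. The pivot is placed at index 8. All elements to the left of the pivot are <= 36, and all elements to the right are > 36.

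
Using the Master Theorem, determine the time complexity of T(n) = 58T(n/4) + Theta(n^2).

Master Theorem for T(n) = 58T(n/4) + O(n^2):

a = 58, b = 4, c = 2
log_b(a) = log_4(58) = 2.9290

Case 1: c = 2 < log_4(58) = 2.9290
T(n) = O(n^(log_4 58))

For T(n) = 58T(n/4) + O(n^2): log_4(58) = 2.9290. This is Case 1 of the Master Theorem (c < log_b(a), work dominated by leaves), giving O(n^(log_4 58)).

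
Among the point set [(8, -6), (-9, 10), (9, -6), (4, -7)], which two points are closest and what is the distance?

Computing all pairwise distances among 4 points:

d((8, -6), (-9, 10)) = 23.3452
d((8, -6), (9, -6)) = 1.0 <-- minimum
d((8, -6), (4, -7)) = 4.1231
d((-9, 10), (9, -6)) = 24.0832
d((-9, 10), (4, -7)) = 21.4009
d((9, -6), (4, -7)) = 5.099

Closest pair: (8, -6) and (9, -6) with distance 1.0

The closest pair is (8, -6) and (9, -6) with Euclidean distance 1.0. For 4 points, brute-force pairwise comparison is shown above. For large n, the divide-and-conquer algorithm (sort by x, recurse on halves, check the dividing strip) achieves O(n log n).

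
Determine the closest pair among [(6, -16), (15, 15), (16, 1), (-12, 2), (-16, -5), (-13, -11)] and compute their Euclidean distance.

Computing all pairwise distances among 6 points:

d((6, -16), (15, 15)) = 32.28
d((6, -16), (16, 1)) = 19.7231
d((6, -16), (-12, 2)) = 25.4558
d((6, -16), (-16, -5)) = 24.5967
d((6, -16), (-13, -11)) = 19.6469
d((15, 15), (16, 1)) = 14.0357
d((15, 15), (-12, 2)) = 29.9666
d((15, 15), (-16, -5)) = 36.8917
d((15, 15), (-13, -11)) = 38.2099
d((16, 1), (-12, 2)) = 28.0179
d((16, 1), (-16, -5)) = 32.5576
d((16, 1), (-13, -11)) = 31.3847
d((-12, 2), (-16, -5)) = 8.0623
d((-12, 2), (-13, -11)) = 13.0384
d((-16, -5), (-13, -11)) = 6.7082 <-- minimum

Closest pair: (-16, -5) and (-13, -11) with distance 6.7082

The closest pair is (-16, -5) and (-13, -11) with Euclidean distance 6.7082. For 6 points, brute-force pairwise comparison is shown above. For large n, the divide-and-conquer algorithm (sort by x, recurse on halves, check the dividing strip) achieves O(n log n).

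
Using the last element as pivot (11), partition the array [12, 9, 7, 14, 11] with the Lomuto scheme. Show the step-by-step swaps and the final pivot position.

Lomuto partition with pivot = 11:

Initial array: [12, 9, 7, 14, 11]

arr[0]=12 > 11: no swap
arr[1]=9 <= 11: swap with position 0, array becomes [9, 12, 7, 14, 11]
arr[2]=7 <= 11: swap with position 1, array becomes [9, 7, 12, 14, 11]
arr[3]=14 > 11: no swap

Place pivot at position 2: [9, 7, 11, 14, 12]
Pivot position: 2

After partitioning with pivot 11, the array becomes [9, 7, 11, 14, 12]. The pivot is placed at index 2. All elements to the left of the pivot are <= 11, and all elements to the right are > 11.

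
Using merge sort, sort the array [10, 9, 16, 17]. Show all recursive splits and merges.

Merge sort trace:

Split: [10, 9, 16, 17] -> [10, 9] and [16, 17]
  Split: [10, 9] -> [10] and [9]
  Merge: [10] + [9] -> [9, 10]
  Split: [16, 17] -> [16] and [17]
  Merge: [16] + [17] -> [16, 17]
Merge: [9, 10] + [16, 17] -> [9, 10, 16, 17]

Final sorted array: [9, 10, 16, 17]

The merge sort proceeds by recursively splitting the array and merging sorted halves.
After all merges, the sorted array is [9, 10, 16, 17].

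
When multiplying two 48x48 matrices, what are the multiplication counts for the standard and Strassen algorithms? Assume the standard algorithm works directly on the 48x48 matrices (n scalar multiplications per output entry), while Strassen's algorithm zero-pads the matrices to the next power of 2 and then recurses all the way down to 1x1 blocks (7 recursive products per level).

Matrix multiplication for 48x48 matrices:

Strassen's algorithm requires power-of-2 dimensions. Pad 48x48 to 64x64 (next power of 2).

Standard algorithm: 48^3 = 110592 multiplications
Strassen's algorithm: 7^(log2(64)) = 7^6 = 117649 multiplications
Difference: 110592 - 117649 = -7057 (Strassen uses MORE here due to padding overhead — for small or just-over-power-of-2 n, padding can outweigh the per-level savings)

Standard: 110592 multiplications (48^3). Strassen: 117649 multiplications (7^6, after padding to 64x64). Strassen reduces 8 recursive multiplications to 7 at each level.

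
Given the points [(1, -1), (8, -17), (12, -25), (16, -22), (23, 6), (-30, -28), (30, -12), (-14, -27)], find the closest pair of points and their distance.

Computing all pairwise distances among 8 points:

d((1, -1), (8, -17)) = 17.4642
d((1, -1), (12, -25)) = 26.4008
d((1, -1), (16, -22)) = 25.807
d((1, -1), (23, 6)) = 23.0868
d((1, -1), (-30, -28)) = 41.1096
d((1, -1), (30, -12)) = 31.0161
d((1, -1), (-14, -27)) = 30.0167
d((8, -17), (12, -25)) = 8.9443
d((8, -17), (16, -22)) = 9.434
d((8, -17), (23, 6)) = 27.4591
d((8, -17), (-30, -28)) = 39.5601
d((8, -17), (30, -12)) = 22.561
d((8, -17), (-14, -27)) = 24.1661
d((12, -25), (16, -22)) = 5.0 <-- minimum
d((12, -25), (23, 6)) = 32.8938
d((12, -25), (-30, -28)) = 42.107
d((12, -25), (30, -12)) = 22.2036
d((12, -25), (-14, -27)) = 26.0768
d((16, -22), (23, 6)) = 28.8617
d((16, -22), (-30, -28)) = 46.3897
d((16, -22), (30, -12)) = 17.2047
d((16, -22), (-14, -27)) = 30.4138
d((23, 6), (-30, -28)) = 62.9682
d((23, 6), (30, -12)) = 19.3132
d((23, 6), (-14, -27)) = 49.5782
d((-30, -28), (30, -12)) = 62.0967
d((-30, -28), (-14, -27)) = 16.0312
d((30, -12), (-14, -27)) = 46.4866

Closest pair: (12, -25) and (16, -22) with distance 5.0

The closest pair is (12, -25) and (16, -22) with Euclidean distance 5.0. For 8 points, brute-force pairwise comparison is shown above. For large n, the divide-and-conquer algorithm (sort by x, recurse on halves, check the dividing strip) achieves O(n log n).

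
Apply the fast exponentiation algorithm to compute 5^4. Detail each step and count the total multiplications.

Computing 5^4 by squaring (build up from 5^1; each line after the first costs one multiplication):

5^1 = 5
5^2 = (5^1)^2 = 5^2 = 25
5^4 = (5^2)^2 = 25^2 = 625

Result: 625
Multiplications needed: 2 (2 lines after 5^1)

5^4 = 625. Using exponentiation by squaring, this requires 2 multiplications. The key idea: if the exponent is even, square the half-power; if odd, multiply by the base once.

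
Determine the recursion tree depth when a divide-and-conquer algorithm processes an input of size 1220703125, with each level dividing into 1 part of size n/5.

For divide and conquer with division factor 5:

Problem sizes at each level:
Level 0: 1220703125
Level 1: 244140625
Level 2: 48828125
Level 3: 9765625
Level 4: 1953125
Level 5: 390625
Level 6: 78125
Level 7: 15625
Level 8: 3125
Level 9: 625
Level 10: 125
Level 11: 25
Level 12: 5
Level 13: 1

The root is level 0 and the size-1 base case is level 13 (the tree spans levels 0 through 13, i.e. 14 levels counting the root), so the depth is the number of divisions: log_5(1220703125) = 13

The recursion tree depth is log_5(1220703125) = 13. At each level, the problem size is divided by 5, so it takes 13 divisions to reduce to a base case of size 1. The algorithm makes 1 recursive call at each level.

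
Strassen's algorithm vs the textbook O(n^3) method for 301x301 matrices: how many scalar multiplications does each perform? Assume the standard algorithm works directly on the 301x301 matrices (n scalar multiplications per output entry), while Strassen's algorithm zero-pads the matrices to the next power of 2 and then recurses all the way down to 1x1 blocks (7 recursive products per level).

Matrix multiplication for 301x301 matrices:

Strassen's algorithm requires power-of-2 dimensions. Pad 301x301 to 512x512 (next power of 2).

Standard algorithm: 301^3 = 27270901 multiplications
Strassen's algorithm: 7^(log2(512)) = 7^9 = 40353607 multiplications
Difference: 27270901 - 40353607 = -13082706 (Strassen uses MORE here due to padding overhead — for small or just-over-power-of-2 n, padding can outweigh the per-level savings)

Standard: 27270901 multiplications (301^3). Strassen: 40353607 multiplications (7^9, after padding to 512x512). Strassen reduces 8 recursive multiplications to 7 at each level.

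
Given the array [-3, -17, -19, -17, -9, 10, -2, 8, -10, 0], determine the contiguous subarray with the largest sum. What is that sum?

Using Kadane's algorithm on [-3, -17, -19, -17, -9, 10, -2, 8, -10, 0]:

Scanning through the array:
Position 1 (value -17): max_ending_here = -17, max_so_far = -3
Position 2 (value -19): max_ending_here = -19, max_so_far = -3
Position 3 (value -17): max_ending_here = -17, max_so_far = -3
Position 4 (value -9): max_ending_here = -9, max_so_far = -3
Position 5 (value 10): max_ending_here = 10, max_so_far = 10
Position 6 (value -2): max_ending_here = 8, max_so_far = 10
Position 7 (value 8): max_ending_here = 16, max_so_far = 16
Position 8 (value -10): max_ending_here = 6, max_so_far = 16
Position 9 (value 0): max_ending_here = 6, max_so_far = 16

Maximum subarray: [10, -2, 8]
Maximum sum: 16

The maximum subarray is [10, -2, 8] with sum 16. This subarray runs from index 5 to index 7.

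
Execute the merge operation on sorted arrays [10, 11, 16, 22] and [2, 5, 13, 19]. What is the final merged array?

Merging process:

Compare 10 vs 2: take 2 from right. Merged: [2]
Compare 10 vs 5: take 5 from right. Merged: [2, 5]
Compare 10 vs 13: take 10 from left. Merged: [2, 5, 10]
Compare 11 vs 13: take 11 from left. Merged: [2, 5, 10, 11]
Compare 16 vs 13: take 13 from right. Merged: [2, 5, 10, 11, 13]
Compare 16 vs 19: take 16 from left. Merged: [2, 5, 10, 11, 13, 16]
Compare 22 vs 19: take 19 from right. Merged: [2, 5, 10, 11, 13, 16, 19]
Append remaining from left: [22]. Merged: [2, 5, 10, 11, 13, 16, 19, 22]

Final merged array: [2, 5, 10, 11, 13, 16, 19, 22]
Total comparisons: 7

The merged array is [2, 5, 10, 11, 13, 16, 19, 22], requiring 7 comparisons. The merge step runs in O(n) time where n is the total number of elements.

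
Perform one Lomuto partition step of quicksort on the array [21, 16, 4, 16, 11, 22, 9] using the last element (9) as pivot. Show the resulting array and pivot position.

Lomuto partition with pivot = 9:

Initial array: [21, 16, 4, 16, 11, 22, 9]

arr[0]=21 > 9: no swap
arr[1]=16 > 9: no swap
arr[2]=4 <= 9: swap with position 0, array becomes [4, 16, 21, 16, 11, 22, 9]
arr[3]=16 > 9: no swap
arr[4]=11 > 9: no swap
arr[5]=22 > 9: no swap

Place pivot at position 1: [4, 9, 21, 16, 11, 22, 16]
Pivot position: 1

After partitioning with pivot 9, the array becomes [4, 9, 21, 16, 11, 22, 16]. The pivot is placed at index 1. All elements to the left of the pivot are <= 9, and all elements to the right are > 9.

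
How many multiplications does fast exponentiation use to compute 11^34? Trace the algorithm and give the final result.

Computing 11^34 by squaring (build up from 11^1; each line after the first costs one multiplication):

11^1 = 11
11^2 = (11^1)^2 = 11^2 = 121
11^4 = (11^2)^2 = 121^2 = 14641
11^8 = (11^4)^2 = 14641^2 = 214358881
11^16 = (11^8)^2 = 214358881^2 = 45949729863572161
11^17 = 11 * 11^16 = 11 * 45949729863572161 = 505447028499293771
11^34 = (11^17)^2 = 505447028499293771^2 = 255476698618765889551019445759400441

Result: 255476698618765889551019445759400441
Multiplications needed: 6 (6 lines after 11^1)

11^34 = 255476698618765889551019445759400441. Using exponentiation by squaring, this requires 6 multiplications. The key idea: if the exponent is even, square the half-power; if odd, multiply by the base once.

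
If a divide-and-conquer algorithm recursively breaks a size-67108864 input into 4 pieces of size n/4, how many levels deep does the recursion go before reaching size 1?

For divide and conquer with division factor 4:

Problem sizes at each level:
Level 0: 67108864
Level 1: 16777216
Level 2: 4194304
Level 3: 1048576
Level 4: 262144
Level 5: 65536
Level 6: 16384
Level 7: 4096
Level 8: 1024
Level 9: 256
Level 10: 64
Level 11: 16
Level 12: 4
Level 13: 1

The root is level 0 and the size-1 base case is level 13 (the tree spans levels 0 through 13, i.e. 14 levels counting the root), so the depth is the number of divisions: log_4(67108864) = 13

The recursion tree depth is log_4(67108864) = 13. At each level, the problem size is divided by 4, so it takes 13 divisions to reduce to a base case of size 1. The algorithm makes 4 recursive calls at each level.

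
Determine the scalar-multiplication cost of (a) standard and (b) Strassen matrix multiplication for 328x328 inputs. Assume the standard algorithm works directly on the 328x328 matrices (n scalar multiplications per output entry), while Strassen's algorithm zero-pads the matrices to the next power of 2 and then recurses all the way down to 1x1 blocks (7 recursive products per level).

Matrix multiplication for 328x328 matrices:

Strassen's algorithm requires power-of-2 dimensions. Pad 328x328 to 512x512 (next power of 2).

Standard algorithm: 328^3 = 35287552 multiplications
Strassen's algorithm: 7^(log2(512)) = 7^9 = 40353607 multiplications
Difference: 35287552 - 40353607 = -5066055 (Strassen uses MORE here due to padding overhead — for small or just-over-power-of-2 n, padding can outweigh the per-level savings)

Standard: 35287552 multiplications (328^3). Strassen: 40353607 multiplications (7^9, after padding to 512x512). Strassen reduces 8 recursive multiplications to 7 at each level.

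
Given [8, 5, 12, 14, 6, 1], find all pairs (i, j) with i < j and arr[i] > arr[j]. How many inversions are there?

Finding inversions in [8, 5, 12, 14, 6, 1]:

(0, 1): arr[0]=8 > arr[1]=5
(0, 4): arr[0]=8 > arr[4]=6
(0, 5): arr[0]=8 > arr[5]=1
(1, 5): arr[1]=5 > arr[5]=1
(2, 4): arr[2]=12 > arr[4]=6
(2, 5): arr[2]=12 > arr[5]=1
(3, 4): arr[3]=14 > arr[4]=6
(3, 5): arr[3]=14 > arr[5]=1
(4, 5): arr[4]=6 > arr[5]=1

Total inversions: 9

The array has 9 inversion(s): (0,1), (0,4), (0,5), (1,5), (2,4), (2,5), (3,4), (3,5), (4,5). Each pair (i,j) satisfies i < j and arr[i] > arr[j].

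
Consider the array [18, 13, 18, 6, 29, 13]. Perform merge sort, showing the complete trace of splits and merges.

Merge sort trace:

Split: [18, 13, 18, 6, 29, 13] -> [18, 13, 18] and [6, 29, 13]
  Split: [18, 13, 18] -> [18] and [13, 18]
    Split: [13, 18] -> [13] and [18]
    Merge: [13] + [18] -> [13, 18]
  Merge: [18] + [13, 18] -> [13, 18, 18]
  Split: [6, 29, 13] -> [6] and [29, 13]
    Split: [29, 13] -> [29] and [13]
    Merge: [29] + [13] -> [13, 29]
  Merge: [6] + [13, 29] -> [6, 13, 29]
Merge: [13, 18, 18] + [6, 13, 29] -> [6, 13, 13, 18, 18, 29]

Final sorted array: [6, 13, 13, 18, 18, 29]

The merge sort proceeds by recursively splitting the array and merging sorted halves.
After all merges, the sorted array is [6, 13, 13, 18, 18, 29].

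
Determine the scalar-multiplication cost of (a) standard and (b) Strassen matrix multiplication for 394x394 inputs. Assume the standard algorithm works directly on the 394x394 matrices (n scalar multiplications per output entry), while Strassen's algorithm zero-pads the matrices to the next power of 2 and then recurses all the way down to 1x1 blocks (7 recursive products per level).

Matrix multiplication for 394x394 matrices:

Strassen's algorithm requires power-of-2 dimensions. Pad 394x394 to 512x512 (next power of 2).

Standard algorithm: 394^3 = 61162984 multiplications
Strassen's algorithm: 7^(log2(512)) = 7^9 = 40353607 multiplications
Savings: 61162984 - 40353607 = 20809377 multiplications

Standard: 61162984 multiplications (394^3). Strassen: 40353607 multiplications (7^9, after padding to 512x512). Strassen reduces 8 recursive multiplications to 7 at each level.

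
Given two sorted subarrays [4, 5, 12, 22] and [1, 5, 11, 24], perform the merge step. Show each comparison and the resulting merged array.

Merging process:

Compare 4 vs 1: take 1 from right. Merged: [1]
Compare 4 vs 5: take 4 from left. Merged: [1, 4]
Compare 5 vs 5: take 5 from left. Merged: [1, 4, 5]
Compare 12 vs 5: take 5 from right. Merged: [1, 4, 5, 5]
Compare 12 vs 11: take 11 from right. Merged: [1, 4, 5, 5, 11]
Compare 12 vs 24: take 12 from left. Merged: [1, 4, 5, 5, 11, 12]
Compare 22 vs 24: take 22 from left. Merged: [1, 4, 5, 5, 11, 12, 22]
Append remaining from right: [24]. Merged: [1, 4, 5, 5, 11, 12, 22, 24]

Final merged array: [1, 4, 5, 5, 11, 12, 22, 24]
Total comparisons: 7

The merged array is [1, 4, 5, 5, 11, 12, 22, 24], requiring 7 comparisons. The merge step runs in O(n) time where n is the total number of elements.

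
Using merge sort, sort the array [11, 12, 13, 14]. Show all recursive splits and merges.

Merge sort trace:

Split: [11, 12, 13, 14] -> [11, 12] and [13, 14]
  Split: [11, 12] -> [11] and [12]
  Merge: [11] + [12] -> [11, 12]
  Split: [13, 14] -> [13] and [14]
  Merge: [13] + [14] -> [13, 14]
Merge: [11, 12] + [13, 14] -> [11, 12, 13, 14]

Final sorted array: [11, 12, 13, 14]

The merge sort proceeds by recursively splitting the array and merging sorted halves.
After all merges, the sorted array is [11, 12, 13, 14].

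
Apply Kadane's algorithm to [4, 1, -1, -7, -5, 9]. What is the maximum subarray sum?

Using Kadane's algorithm on [4, 1, -1, -7, -5, 9]:

Scanning through the array:
Position 1 (value 1): max_ending_here = 5, max_so_far = 5
Position 2 (value -1): max_ending_here = 4, max_so_far = 5
Position 3 (value -7): max_ending_here = -3, max_so_far = 5
Position 4 (value -5): max_ending_here = -5, max_so_far = 5
Position 5 (value 9): max_ending_here = 9, max_so_far = 9

Maximum subarray: [9]
Maximum sum: 9

The maximum subarray is [9] with sum 9. This subarray runs from index 5 to index 5.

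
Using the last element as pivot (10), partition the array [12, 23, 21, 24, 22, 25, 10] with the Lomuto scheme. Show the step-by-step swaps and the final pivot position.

Lomuto partition with pivot = 10:

Initial array: [12, 23, 21, 24, 22, 25, 10]

arr[0]=12 > 10: no swap
arr[1]=23 > 10: no swap
arr[2]=21 > 10: no swap
arr[3]=24 > 10: no swap
arr[4]=22 > 10: no swap
arr[5]=25 > 10: no swap

Place pivot at position 0: [10, 23, 21, 24, 22, 25, 12]
Pivot position: 0

After partitioning with pivot 10, the array becomes [10, 23, 21, 24, 22, 25, 12]. The pivot is placed at index 0. All elements to the left of the pivot are <= 10, and all elements to the right are > 10.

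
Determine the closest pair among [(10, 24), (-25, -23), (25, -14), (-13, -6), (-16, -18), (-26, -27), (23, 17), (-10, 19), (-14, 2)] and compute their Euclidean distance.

Computing all pairwise distances among 9 points:

d((10, 24), (-25, -23)) = 58.6003
d((10, 24), (25, -14)) = 40.8534
d((10, 24), (-13, -6)) = 37.8021
d((10, 24), (-16, -18)) = 49.3964
d((10, 24), (-26, -27)) = 62.426
d((10, 24), (23, 17)) = 14.7648
d((10, 24), (-10, 19)) = 20.6155
d((10, 24), (-14, 2)) = 32.5576
d((-25, -23), (25, -14)) = 50.8035
d((-25, -23), (-13, -6)) = 20.8087
d((-25, -23), (-16, -18)) = 10.2956
d((-25, -23), (-26, -27)) = 4.1231 <-- minimum
d((-25, -23), (23, 17)) = 62.482
d((-25, -23), (-10, 19)) = 44.5982
d((-25, -23), (-14, 2)) = 27.313
d((25, -14), (-13, -6)) = 38.833
d((25, -14), (-16, -18)) = 41.1947
d((25, -14), (-26, -27)) = 52.6308
d((25, -14), (23, 17)) = 31.0644
d((25, -14), (-10, 19)) = 48.1041
d((25, -14), (-14, 2)) = 42.1545
d((-13, -6), (-16, -18)) = 12.3693
d((-13, -6), (-26, -27)) = 24.6982
d((-13, -6), (23, 17)) = 42.72
d((-13, -6), (-10, 19)) = 25.1794
d((-13, -6), (-14, 2)) = 8.0623
d((-16, -18), (-26, -27)) = 13.4536
d((-16, -18), (23, 17)) = 52.4023
d((-16, -18), (-10, 19)) = 37.4833
d((-16, -18), (-14, 2)) = 20.0998
d((-26, -27), (23, 17)) = 65.8559
d((-26, -27), (-10, 19)) = 48.7032
d((-26, -27), (-14, 2)) = 31.3847
d((23, 17), (-10, 19)) = 33.0606
d((23, 17), (-14, 2)) = 39.9249
d((-10, 19), (-14, 2)) = 17.4642

Closest pair: (-25, -23) and (-26, -27) with distance 4.1231

The closest pair is (-25, -23) and (-26, -27) with Euclidean distance 4.1231. For 9 points, brute-force pairwise comparison is shown above. For large n, the divide-and-conquer algorithm (sort by x, recurse on halves, check the dividing strip) achieves O(n log n).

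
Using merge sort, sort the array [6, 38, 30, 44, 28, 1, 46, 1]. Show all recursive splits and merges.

Merge sort trace:

Split: [6, 38, 30, 44, 28, 1, 46, 1] -> [6, 38, 30, 44] and [28, 1, 46, 1]
  Split: [6, 38, 30, 44] -> [6, 38] and [30, 44]
    Split: [6, 38] -> [6] and [38]
    Merge: [6] + [38] -> [6, 38]
    Split: [30, 44] -> [30] and [44]
    Merge: [30] + [44] -> [30, 44]
  Merge: [6, 38] + [30, 44] -> [6, 30, 38, 44]
  Split: [28, 1, 46, 1] -> [28, 1] and [46, 1]
    Split: [28, 1] -> [28] and [1]
    Merge: [28] + [1] -> [1, 28]
    Split: [46, 1] -> [46] and [1]
    Merge: [46] + [1] -> [1, 46]
  Merge: [1, 28] + [1, 46] -> [1, 1, 28, 46]
Merge: [6, 30, 38, 44] + [1, 1, 28, 46] -> [1, 1, 6, 28, 30, 38, 44, 46]

Final sorted array: [1, 1, 6, 28, 30, 38, 44, 46]

The merge sort proceeds by recursively splitting the array and merging sorted halves.
After all merges, the sorted array is [1, 1, 6, 28, 30, 38, 44, 46].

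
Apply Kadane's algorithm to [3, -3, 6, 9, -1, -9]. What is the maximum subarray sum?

Using Kadane's algorithm on [3, -3, 6, 9, -1, -9]:

Scanning through the array:
Position 1 (value -3): max_ending_here = 0, max_so_far = 3
Position 2 (value 6): max_ending_here = 6, max_so_far = 6
Position 3 (value 9): max_ending_here = 15, max_so_far = 15
Position 4 (value -1): max_ending_here = 14, max_so_far = 15
Position 5 (value -9): max_ending_here = 5, max_so_far = 15

Maximum subarray: [3, -3, 6, 9]
Maximum sum: 15

The maximum subarray is [3, -3, 6, 9] with sum 15. This subarray runs from index 0 to index 3.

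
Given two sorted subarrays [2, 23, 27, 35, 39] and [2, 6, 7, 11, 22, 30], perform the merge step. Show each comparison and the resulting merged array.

Merging process:

Compare 2 vs 2: take 2 from left. Merged: [2]
Compare 23 vs 2: take 2 from right. Merged: [2, 2]
Compare 23 vs 6: take 6 from right. Merged: [2, 2, 6]
Compare 23 vs 7: take 7 from right. Merged: [2, 2, 6, 7]
Compare 23 vs 11: take 11 from right. Merged: [2, 2, 6, 7, 11]
Compare 23 vs 22: take 22 from right. Merged: [2, 2, 6, 7, 11, 22]
Compare 23 vs 30: take 23 from left. Merged: [2, 2, 6, 7, 11, 22, 23]
Compare 27 vs 30: take 27 from left. Merged: [2, 2, 6, 7, 11, 22, 23, 27]
Compare 35 vs 30: take 30 from right. Merged: [2, 2, 6, 7, 11, 22, 23, 27, 30]
Append remaining from left: [35, 39]. Merged: [2, 2, 6, 7, 11, 22, 23, 27, 30, 35, 39]

Final merged array: [2, 2, 6, 7, 11, 22, 23, 27, 30, 35, 39]
Total comparisons: 9

The merged array is [2, 2, 6, 7, 11, 22, 23, 27, 30, 35, 39], requiring 9 comparisons. The merge step runs in O(n) time where n is the total number of elements.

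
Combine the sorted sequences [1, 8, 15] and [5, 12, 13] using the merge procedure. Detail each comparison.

Merging process:

Compare 1 vs 5: take 1 from left. Merged: [1]
Compare 8 vs 5: take 5 from right. Merged: [1, 5]
Compare 8 vs 12: take 8 from left. Merged: [1, 5, 8]
Compare 15 vs 12: take 12 from right. Merged: [1, 5, 8, 12]
Compare 15 vs 13: take 13 from right. Merged: [1, 5, 8, 12, 13]
Append remaining from left: [15]. Merged: [1, 5, 8, 12, 13, 15]

Final merged array: [1, 5, 8, 12, 13, 15]
Total comparisons: 5

The merged array is [1, 5, 8, 12, 13, 15], requiring 5 comparisons. The merge step runs in O(n) time where n is the total number of elements.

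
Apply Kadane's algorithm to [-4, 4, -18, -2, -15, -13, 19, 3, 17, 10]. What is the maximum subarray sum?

Using Kadane's algorithm on [-4, 4, -18, -2, -15, -13, 19, 3, 17, 10]:

Scanning through the array:
Position 1 (value 4): max_ending_here = 4, max_so_far = 4
Position 2 (value -18): max_ending_here = -14, max_so_far = 4
Position 3 (value -2): max_ending_here = -2, max_so_far = 4
Position 4 (value -15): max_ending_here = -15, max_so_far = 4
Position 5 (value -13): max_ending_here = -13, max_so_far = 4
Position 6 (value 19): max_ending_here = 19, max_so_far = 19
Position 7 (value 3): max_ending_here = 22, max_so_far = 22
Position 8 (value 17): max_ending_here = 39, max_so_far = 39
Position 9 (value 10): max_ending_here = 49, max_so_far = 49

Maximum subarray: [19, 3, 17, 10]
Maximum sum: 49

The maximum subarray is [19, 3, 17, 10] with sum 49. This subarray runs from index 6 to index 9.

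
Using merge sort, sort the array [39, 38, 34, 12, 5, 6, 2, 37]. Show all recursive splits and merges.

Merge sort trace:

Split: [39, 38, 34, 12, 5, 6, 2, 37] -> [39, 38, 34, 12] and [5, 6, 2, 37]
  Split: [39, 38, 34, 12] -> [39, 38] and [34, 12]
    Split: [39, 38] -> [39] and [38]
    Merge: [39] + [38] -> [38, 39]
    Split: [34, 12] -> [34] and [12]
    Merge: [34] + [12] -> [12, 34]
  Merge: [38, 39] + [12, 34] -> [12, 34, 38, 39]
  Split: [5, 6, 2, 37] -> [5, 6] and [2, 37]
    Split: [5, 6] -> [5] and [6]
    Merge: [5] + [6] -> [5, 6]
    Split: [2, 37] -> [2] and [37]
    Merge: [2] + [37] -> [2, 37]
  Merge: [5, 6] + [2, 37] -> [2, 5, 6, 37]
Merge: [12, 34, 38, 39] + [2, 5, 6, 37] -> [2, 5, 6, 12, 34, 37, 38, 39]

Final sorted array: [2, 5, 6, 12, 34, 37, 38, 39]

The merge sort proceeds by recursively splitting the array and merging sorted halves.
After all merges, the sorted array is [2, 5, 6, 12, 34, 37, 38, 39].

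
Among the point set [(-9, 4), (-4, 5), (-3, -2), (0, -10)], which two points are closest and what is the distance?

Computing all pairwise distances among 4 points:

d((-9, 4), (-4, 5)) = 5.099 <-- minimum
d((-9, 4), (-3, -2)) = 8.4853
d((-9, 4), (0, -10)) = 16.6433
d((-4, 5), (-3, -2)) = 7.0711
d((-4, 5), (0, -10)) = 15.5242
d((-3, -2), (0, -10)) = 8.544

Closest pair: (-9, 4) and (-4, 5) with distance 5.099

The closest pair is (-9, 4) and (-4, 5) with Euclidean distance 5.099. For 4 points, brute-force pairwise comparison is shown above. For large n, the divide-and-conquer algorithm (sort by x, recurse on halves, check the dividing strip) achieves O(n log n).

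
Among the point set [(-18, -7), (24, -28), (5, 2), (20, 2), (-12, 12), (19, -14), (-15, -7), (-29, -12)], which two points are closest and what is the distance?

Computing all pairwise distances among 8 points:

d((-18, -7), (24, -28)) = 46.9574
d((-18, -7), (5, 2)) = 24.6982
d((-18, -7), (20, 2)) = 39.0512
d((-18, -7), (-12, 12)) = 19.9249
d((-18, -7), (19, -14)) = 37.6563
d((-18, -7), (-15, -7)) = 3.0 <-- minimum
d((-18, -7), (-29, -12)) = 12.083
d((24, -28), (5, 2)) = 35.5106
d((24, -28), (20, 2)) = 30.2655
d((24, -28), (-12, 12)) = 53.8145
d((24, -28), (19, -14)) = 14.8661
d((24, -28), (-15, -7)) = 44.2945
d((24, -28), (-29, -12)) = 55.3624
d((5, 2), (20, 2)) = 15.0
d((5, 2), (-12, 12)) = 19.7231
d((5, 2), (19, -14)) = 21.2603
d((5, 2), (-15, -7)) = 21.9317
d((5, 2), (-29, -12)) = 36.7696
d((20, 2), (-12, 12)) = 33.5261
d((20, 2), (19, -14)) = 16.0312
d((20, 2), (-15, -7)) = 36.1386
d((20, 2), (-29, -12)) = 50.9608
d((-12, 12), (19, -14)) = 40.4599
d((-12, 12), (-15, -7)) = 19.2354
d((-12, 12), (-29, -12)) = 29.4109
d((19, -14), (-15, -7)) = 34.7131
d((19, -14), (-29, -12)) = 48.0416
d((-15, -7), (-29, -12)) = 14.8661

Closest pair: (-18, -7) and (-15, -7) with distance 3.0

The closest pair is (-18, -7) and (-15, -7) with Euclidean distance 3.0. For 8 points, brute-force pairwise comparison is shown above. For large n, the divide-and-conquer algorithm (sort by x, recurse on halves, check the dividing strip) achieves O(n log n).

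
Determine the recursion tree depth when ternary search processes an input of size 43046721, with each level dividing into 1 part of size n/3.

For divide and conquer with division factor 3:

Problem sizes at each level:
Level 0: 43046721
Level 1: 14348907
Level 2: 4782969
Level 3: 1594323
Level 4: 531441
Level 5: 177147
Level 6: 59049
Level 7: 19683
Level 8: 6561
Level 9: 2187
Level 10: 729
Level 11: 243
Level 12: 81
Level 13: 27
Level 14: 9
Level 15: 3
Level 16: 1

The root is level 0 and the size-1 base case is level 16 (the tree spans levels 0 through 16, i.e. 17 levels counting the root), so the depth is the number of divisions: log_3(43046721) = 16

The recursion tree depth is log_3(43046721) = 16. At each level, the problem size is divided by 3, so it takes 16 divisions to reduce to a base case of size 1. The algorithm makes 1 recursive call at each level.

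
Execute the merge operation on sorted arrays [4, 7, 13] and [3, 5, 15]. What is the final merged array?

Merging process:

Compare 4 vs 3: take 3 from right. Merged: [3]
Compare 4 vs 5: take 4 from left. Merged: [3, 4]
Compare 7 vs 5: take 5 from right. Merged: [3, 4, 5]
Compare 7 vs 15: take 7 from left. Merged: [3, 4, 5, 7]
Compare 13 vs 15: take 13 from left. Merged: [3, 4, 5, 7, 13]
Append remaining from right: [15]. Merged: [3, 4, 5, 7, 13, 15]

Final merged array: [3, 4, 5, 7, 13, 15]
Total comparisons: 5

The merged array is [3, 4, 5, 7, 13, 15], requiring 5 comparisons. The merge step runs in O(n) time where n is the total number of elements.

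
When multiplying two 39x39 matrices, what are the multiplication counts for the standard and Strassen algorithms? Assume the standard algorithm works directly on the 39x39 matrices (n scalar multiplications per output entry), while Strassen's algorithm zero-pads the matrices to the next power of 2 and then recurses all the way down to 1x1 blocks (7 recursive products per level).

Matrix multiplication for 39x39 matrices:

Strassen's algorithm requires power-of-2 dimensions. Pad 39x39 to 64x64 (next power of 2).

Standard algorithm: 39^3 = 59319 multiplications
Strassen's algorithm: 7^(log2(64)) = 7^6 = 117649 multiplications
Difference: 59319 - 117649 = -58330 (Strassen uses MORE here due to padding overhead — for small or just-over-power-of-2 n, padding can outweigh the per-level savings)

Standard: 59319 multiplications (39^3). Strassen: 117649 multiplications (7^6, after padding to 64x64). Strassen reduces 8 recursive multiplications to 7 at each level.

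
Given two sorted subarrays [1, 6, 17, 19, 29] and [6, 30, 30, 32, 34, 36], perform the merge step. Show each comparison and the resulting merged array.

Merging process:

Compare 1 vs 6: take 1 from left. Merged: [1]
Compare 6 vs 6: take 6 from left. Merged: [1, 6]
Compare 17 vs 6: take 6 from right. Merged: [1, 6, 6]
Compare 17 vs 30: take 17 from left. Merged: [1, 6, 6, 17]
Compare 19 vs 30: take 19 from left. Merged: [1, 6, 6, 17, 19]
Compare 29 vs 30: take 29 from left. Merged: [1, 6, 6, 17, 19, 29]
Append remaining from right: [30, 30, 32, 34, 36]. Merged: [1, 6, 6, 17, 19, 29, 30, 30, 32, 34, 36]

Final merged array: [1, 6, 6, 17, 19, 29, 30, 30, 32, 34, 36]
Total comparisons: 6

The merged array is [1, 6, 6, 17, 19, 29, 30, 30, 32, 34, 36], requiring 6 comparisons. The merge step runs in O(n) time where n is the total number of elements.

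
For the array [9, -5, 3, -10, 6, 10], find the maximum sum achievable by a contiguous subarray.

Using Kadane's algorithm on [9, -5, 3, -10, 6, 10]:

Scanning through the array:
Position 1 (value -5): max_ending_here = 4, max_so_far = 9
Position 2 (value 3): max_ending_here = 7, max_so_far = 9
Position 3 (value -10): max_ending_here = -3, max_so_far = 9
Position 4 (value 6): max_ending_here = 6, max_so_far = 9
Position 5 (value 10): max_ending_here = 16, max_so_far = 16

Maximum subarray: [6, 10]
Maximum sum: 16

The maximum subarray is [6, 10] with sum 16. This subarray runs from index 4 to index 5.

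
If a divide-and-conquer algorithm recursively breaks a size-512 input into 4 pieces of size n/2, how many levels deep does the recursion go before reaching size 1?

For divide and conquer with division factor 2:

Problem sizes at each level:
Level 0: 512
Level 1: 256
Level 2: 128
Level 3: 64
Level 4: 32
Level 5: 16
Level 6: 8
Level 7: 4
Level 8: 2
Level 9: 1

The root is level 0 and the size-1 base case is level 9 (the tree spans levels 0 through 9, i.e. 10 levels counting the root), so the depth is the number of divisions: log_2(512) = 9

The recursion tree depth is log_2(512) = 9. At each level, the problem size is divided by 2, so it takes 9 divisions to reduce to a base case of size 1. The algorithm makes 4 recursive calls at each level.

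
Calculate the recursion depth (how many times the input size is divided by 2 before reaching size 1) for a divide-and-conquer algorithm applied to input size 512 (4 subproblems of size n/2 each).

For divide and conquer with division factor 2:

Problem sizes at each level:
Level 0: 512
Level 1: 256
Level 2: 128
Level 3: 64
Level 4: 32
Level 5: 16
Level 6: 8
Level 7: 4
Level 8: 2
Level 9: 1

The root is level 0 and the size-1 base case is level 9 (the tree spans levels 0 through 9, i.e. 10 levels counting the root), so the depth is the number of divisions: log_2(512) = 9

The recursion tree depth is log_2(512) = 9. At each level, the problem size is divided by 2, so it takes 9 divisions to reduce to a base case of size 1. The algorithm makes 4 recursive calls at each level.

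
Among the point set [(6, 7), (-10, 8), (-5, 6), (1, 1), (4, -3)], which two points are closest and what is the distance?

Computing all pairwise distances among 5 points:

d((6, 7), (-10, 8)) = 16.0312
d((6, 7), (-5, 6)) = 11.0454
d((6, 7), (1, 1)) = 7.8102
d((6, 7), (4, -3)) = 10.198
d((-10, 8), (-5, 6)) = 5.3852
d((-10, 8), (1, 1)) = 13.0384
d((-10, 8), (4, -3)) = 17.8045
d((-5, 6), (1, 1)) = 7.8102
d((-5, 6), (4, -3)) = 12.7279
d((1, 1), (4, -3)) = 5.0 <-- minimum

Closest pair: (1, 1) and (4, -3) with distance 5.0

The closest pair is (1, 1) and (4, -3) with Euclidean distance 5.0. For 5 points, brute-force pairwise comparison is shown above. For large n, the divide-and-conquer algorithm (sort by x, recurse on halves, check the dividing strip) achieves O(n log n).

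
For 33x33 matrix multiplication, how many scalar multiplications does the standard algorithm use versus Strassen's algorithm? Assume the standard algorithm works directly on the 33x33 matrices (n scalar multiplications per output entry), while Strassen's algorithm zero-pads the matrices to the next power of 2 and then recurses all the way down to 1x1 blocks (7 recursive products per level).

Matrix multiplication for 33x33 matrices:

Strassen's algorithm requires power-of-2 dimensions. Pad 33x33 to 64x64 (next power of 2).

Standard algorithm: 33^3 = 35937 multiplications
Strassen's algorithm: 7^(log2(64)) = 7^6 = 117649 multiplications
Difference: 35937 - 117649 = -81712 (Strassen uses MORE here due to padding overhead — for small or just-over-power-of-2 n, padding can outweigh the per-level savings)

Standard: 35937 multiplications (33^3). Strassen: 117649 multiplications (7^6, after padding to 64x64). Strassen reduces 8 recursive multiplications to 7 at each level.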